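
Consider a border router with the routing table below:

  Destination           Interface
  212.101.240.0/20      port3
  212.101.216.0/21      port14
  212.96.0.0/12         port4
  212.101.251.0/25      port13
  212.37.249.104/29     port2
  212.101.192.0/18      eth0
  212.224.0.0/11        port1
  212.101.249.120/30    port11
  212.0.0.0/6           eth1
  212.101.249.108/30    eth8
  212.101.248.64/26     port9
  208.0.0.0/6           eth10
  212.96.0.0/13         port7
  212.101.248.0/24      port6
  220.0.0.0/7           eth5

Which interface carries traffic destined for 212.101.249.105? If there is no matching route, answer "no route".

Routes whose prefix contains 212.101.249.105:
  212.0.0.0/6 (212.0.0.0 - 215.255.255.255) -> eth1
  212.96.0.0/12 (212.96.0.0 - 212.111.255.255) -> port4
  212.96.0.0/13 (212.96.0.0 - 212.103.255.255) -> port7
  212.101.192.0/18 (212.101.192.0 - 212.101.255.255) -> eth0
  212.101.240.0/20 (212.101.240.0 - 212.101.255.255) -> port3
More-specific entries that do NOT match:
  212.101.249.120/30 (212.101.249.120 - 212.101.249.123) does not contain 212.101.249.105
  212.101.249.108/30 (212.101.249.108 - 212.101.249.111) does not contain 212.101.249.105
  212.37.249.104/29 (212.37.249.104 - 212.37.249.111) does not contain 212.101.249.105
  212.101.248.64/26 (212.101.248.64 - 212.101.248.127) does not contain 212.101.249.105
  212.101.251.0/25 (212.101.251.0 - 212.101.251.127) does not contain 212.101.249.105
  212.101.248.0/24 (212.101.248.0 - 212.101.248.255) does not contain 212.101.249.105
  212.101.216.0/21 (212.101.216.0 - 212.101.223.255) does not contain 212.101.249.105
Longest matching prefix is /20 -> interface port3.

port3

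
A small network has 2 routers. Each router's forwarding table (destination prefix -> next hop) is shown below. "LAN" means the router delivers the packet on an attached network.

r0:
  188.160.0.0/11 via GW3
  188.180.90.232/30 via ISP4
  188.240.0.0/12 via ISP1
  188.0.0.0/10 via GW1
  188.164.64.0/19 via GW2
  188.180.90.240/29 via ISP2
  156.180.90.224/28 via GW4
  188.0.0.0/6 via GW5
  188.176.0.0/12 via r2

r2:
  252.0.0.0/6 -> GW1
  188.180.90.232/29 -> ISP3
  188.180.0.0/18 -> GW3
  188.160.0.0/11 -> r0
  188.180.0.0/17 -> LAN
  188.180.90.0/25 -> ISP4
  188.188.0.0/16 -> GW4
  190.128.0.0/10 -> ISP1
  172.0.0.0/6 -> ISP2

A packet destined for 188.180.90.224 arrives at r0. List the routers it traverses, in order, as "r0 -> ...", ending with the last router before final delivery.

At r0: longest match for 188.180.90.224 is 188.176.0.0/12 -> r2
At r2: longest match for 188.180.90.224 is 188.180.0.0/17 -> LAN

r0 -> r2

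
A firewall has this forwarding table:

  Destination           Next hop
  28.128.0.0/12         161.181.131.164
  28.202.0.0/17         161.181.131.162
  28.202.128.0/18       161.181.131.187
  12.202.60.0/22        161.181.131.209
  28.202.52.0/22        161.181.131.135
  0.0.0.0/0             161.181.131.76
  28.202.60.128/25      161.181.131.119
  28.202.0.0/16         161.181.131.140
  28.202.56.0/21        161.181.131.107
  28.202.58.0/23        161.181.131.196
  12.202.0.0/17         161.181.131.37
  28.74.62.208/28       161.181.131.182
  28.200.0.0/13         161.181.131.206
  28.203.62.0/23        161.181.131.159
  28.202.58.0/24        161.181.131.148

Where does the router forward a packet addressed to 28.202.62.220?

Routes whose prefix contains 28.202.62.220:
  0.0.0.0/0 (default, matches everything) -> 161.181.131.76
  28.200.0.0/13 (28.200.0.0 - 28.207.255.255) -> 161.181.131.206
  28.202.0.0/16 (28.202.0.0 - 28.202.255.255) -> 161.181.131.140
  28.202.0.0/17 (28.202.0.0 - 28.202.127.255) -> 161.181.131.162
  28.202.56.0/21 (28.202.56.0 - 28.202.63.255) -> 161.181.131.107
More-specific entries that do NOT match:
  28.74.62.208/28 (28.74.62.208 - 28.74.62.223) does not contain 28.202.62.220
  28.202.60.128/25 (28.202.60.128 - 28.202.60.255) does not contain 28.202.62.220
  28.202.58.0/24 (28.202.58.0 - 28.202.58.255) does not contain 28.202.62.220
  28.202.58.0/23 (28.202.58.0 - 28.202.59.255) does not contain 28.202.62.220
  28.203.62.0/23 (28.203.62.0 - 28.203.63.255) does not contain 28.202.62.220
  12.202.60.0/22 (12.202.60.0 - 12.202.63.255) does not contain 28.202.62.220
  28.202.52.0/22 (28.202.52.0 - 28.202.55.255) does not contain 28.202.62.220
Longest matching prefix is /21 -> next hop 161.181.131.107.

161.181.131.107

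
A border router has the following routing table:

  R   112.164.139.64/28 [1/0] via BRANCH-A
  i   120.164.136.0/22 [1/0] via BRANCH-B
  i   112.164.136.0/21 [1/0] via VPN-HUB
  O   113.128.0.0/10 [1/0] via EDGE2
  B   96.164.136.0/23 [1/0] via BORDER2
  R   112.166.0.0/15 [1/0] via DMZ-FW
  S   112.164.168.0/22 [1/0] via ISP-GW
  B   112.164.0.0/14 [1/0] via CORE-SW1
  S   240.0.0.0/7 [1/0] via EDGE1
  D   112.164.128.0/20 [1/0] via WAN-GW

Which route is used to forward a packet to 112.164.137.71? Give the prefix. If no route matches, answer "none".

112.164.136.0/21

Entries matching 112.164.137.71:
  112.164.0.0/14 (112.164.0.0 - 112.167.255.255)
  112.164.128.0/20 (112.164.128.0 - 112.164.143.255)
  112.164.136.0/21 (112.164.136.0 - 112.164.143.255)
Most specific is 112.164.136.0/21.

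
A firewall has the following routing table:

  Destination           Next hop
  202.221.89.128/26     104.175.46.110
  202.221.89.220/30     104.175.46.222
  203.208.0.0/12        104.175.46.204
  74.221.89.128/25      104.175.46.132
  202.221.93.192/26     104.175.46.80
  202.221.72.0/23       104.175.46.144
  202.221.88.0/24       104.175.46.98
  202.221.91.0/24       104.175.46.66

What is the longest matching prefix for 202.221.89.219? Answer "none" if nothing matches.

none

202.221.89.219 is outside every listed prefix and there is no default route.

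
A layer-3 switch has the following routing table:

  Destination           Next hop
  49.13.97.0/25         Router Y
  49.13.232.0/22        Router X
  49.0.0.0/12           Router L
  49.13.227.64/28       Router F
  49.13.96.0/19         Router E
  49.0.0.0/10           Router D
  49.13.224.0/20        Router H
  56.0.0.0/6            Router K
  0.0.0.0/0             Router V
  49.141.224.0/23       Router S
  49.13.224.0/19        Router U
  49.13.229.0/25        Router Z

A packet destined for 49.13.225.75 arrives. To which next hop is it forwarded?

Routes whose prefix contains 49.13.225.75:
  0.0.0.0/0 (default, matches everything) -> Router V
  49.0.0.0/10 (49.0.0.0 - 49.63.255.255) -> Router D
  49.0.0.0/12 (49.0.0.0 - 49.15.255.255) -> Router L
  49.13.224.0/19 (49.13.224.0 - 49.13.255.255) -> Router U
  49.13.224.0/20 (49.13.224.0 - 49.13.239.255) -> Router H
More-specific entries that do NOT match:
  49.13.227.64/28 (49.13.227.64 - 49.13.227.79) does not contain 49.13.225.75
  49.13.97.0/25 (49.13.97.0 - 49.13.97.127) does not contain 49.13.225.75
  49.13.229.0/25 (49.13.229.0 - 49.13.229.127) does not contain 49.13.225.75
  49.141.224.0/23 (49.141.224.0 - 49.141.225.255) does not contain 49.13.225.75
  49.13.232.0/22 (49.13.232.0 - 49.13.235.255) does not contain 49.13.225.75
Longest matching prefix is /20 -> next hop Router H.

Router H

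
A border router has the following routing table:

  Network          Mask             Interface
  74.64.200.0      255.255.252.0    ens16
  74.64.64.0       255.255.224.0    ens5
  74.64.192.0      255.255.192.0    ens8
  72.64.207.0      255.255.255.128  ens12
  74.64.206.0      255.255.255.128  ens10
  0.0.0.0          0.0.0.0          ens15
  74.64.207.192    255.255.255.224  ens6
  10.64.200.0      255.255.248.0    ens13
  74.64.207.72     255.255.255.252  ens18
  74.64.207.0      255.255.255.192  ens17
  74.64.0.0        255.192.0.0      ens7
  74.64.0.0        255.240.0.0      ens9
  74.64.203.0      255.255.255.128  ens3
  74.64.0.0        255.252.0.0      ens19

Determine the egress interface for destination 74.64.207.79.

ens8

Routes whose prefix contains 74.64.207.79:
  0.0.0.0/0 (default, matches everything) -> ens15
  74.64.0.0/10 (74.64.0.0 - 74.127.255.255) -> ens7
  74.64.0.0/12 (74.64.0.0 - 74.79.255.255) -> ens9
  74.64.0.0/14 (74.64.0.0 - 74.67.255.255) -> ens19
  74.64.192.0/18 (74.64.192.0 - 74.64.255.255) -> ens8
More-specific entries that do NOT match:
  74.64.207.72/30 (74.64.207.72 - 74.64.207.75) does not contain 74.64.207.79
  74.64.207.192/27 (74.64.207.192 - 74.64.207.223) does not contain 74.64.207.79
  74.64.207.0/26 (74.64.207.0 - 74.64.207.63) does not contain 74.64.207.79
  72.64.207.0/25 (72.64.207.0 - 72.64.207.127) does not contain 74.64.207.79
  74.64.206.0/25 (74.64.206.0 - 74.64.206.127) does not contain 74.64.207.79
  74.64.203.0/25 (74.64.203.0 - 74.64.203.127) does not contain 74.64.207.79
  74.64.200.0/22 (74.64.200.0 - 74.64.203.255) does not contain 74.64.207.79
  10.64.200.0/21 (10.64.200.0 - 10.64.207.255) does not contain 74.64.207.79
  74.64.64.0/19 (74.64.64.0 - 74.64.95.255) does not contain 74.64.207.79
Longest matching prefix is /18 -> interface ens8.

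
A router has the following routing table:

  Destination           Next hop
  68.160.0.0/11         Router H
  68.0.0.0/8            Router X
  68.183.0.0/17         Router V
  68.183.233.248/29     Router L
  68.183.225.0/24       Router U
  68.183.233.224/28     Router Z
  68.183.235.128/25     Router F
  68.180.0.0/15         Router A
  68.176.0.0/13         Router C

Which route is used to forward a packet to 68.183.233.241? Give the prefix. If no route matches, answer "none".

68.176.0.0/13

Entries matching 68.183.233.241:
  68.0.0.0/8 (68.0.0.0 - 68.255.255.255)
  68.160.0.0/11 (68.160.0.0 - 68.191.255.255)
  68.176.0.0/13 (68.176.0.0 - 68.183.255.255)
Most specific is 68.176.0.0/13.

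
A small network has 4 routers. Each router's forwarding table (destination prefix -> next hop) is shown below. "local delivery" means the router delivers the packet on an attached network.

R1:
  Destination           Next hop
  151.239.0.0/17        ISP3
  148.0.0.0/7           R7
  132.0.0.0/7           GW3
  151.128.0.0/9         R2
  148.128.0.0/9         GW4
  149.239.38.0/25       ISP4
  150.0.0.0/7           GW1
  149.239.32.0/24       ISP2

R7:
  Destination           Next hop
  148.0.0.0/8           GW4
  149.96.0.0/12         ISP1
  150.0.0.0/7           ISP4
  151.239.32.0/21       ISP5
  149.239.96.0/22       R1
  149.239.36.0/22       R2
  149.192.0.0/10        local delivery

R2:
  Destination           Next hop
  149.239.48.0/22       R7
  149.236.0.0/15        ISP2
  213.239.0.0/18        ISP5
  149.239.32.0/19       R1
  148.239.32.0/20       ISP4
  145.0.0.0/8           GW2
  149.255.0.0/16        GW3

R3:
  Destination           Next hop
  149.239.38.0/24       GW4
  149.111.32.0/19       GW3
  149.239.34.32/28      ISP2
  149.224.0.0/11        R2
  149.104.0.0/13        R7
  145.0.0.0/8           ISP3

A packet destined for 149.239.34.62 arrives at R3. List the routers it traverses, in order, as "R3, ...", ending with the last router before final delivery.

At R3: longest match for 149.239.34.62 is 149.224.0.0/11 -> R2
At R2: longest match for 149.239.34.62 is 149.239.32.0/19 -> R1
At R1: longest match for 149.239.34.62 is 148.0.0.0/7 -> R7
At R7: longest match for 149.239.34.62 is 149.192.0.0/10 -> local delivery

R3, R2, R1, R7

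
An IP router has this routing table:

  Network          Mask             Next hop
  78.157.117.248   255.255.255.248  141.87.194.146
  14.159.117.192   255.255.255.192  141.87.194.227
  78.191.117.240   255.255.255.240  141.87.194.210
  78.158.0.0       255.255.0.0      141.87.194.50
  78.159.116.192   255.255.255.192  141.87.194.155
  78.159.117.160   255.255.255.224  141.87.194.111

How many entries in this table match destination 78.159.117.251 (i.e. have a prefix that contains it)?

0

No listed prefix contains 78.159.117.251.
Total matching entries: 0.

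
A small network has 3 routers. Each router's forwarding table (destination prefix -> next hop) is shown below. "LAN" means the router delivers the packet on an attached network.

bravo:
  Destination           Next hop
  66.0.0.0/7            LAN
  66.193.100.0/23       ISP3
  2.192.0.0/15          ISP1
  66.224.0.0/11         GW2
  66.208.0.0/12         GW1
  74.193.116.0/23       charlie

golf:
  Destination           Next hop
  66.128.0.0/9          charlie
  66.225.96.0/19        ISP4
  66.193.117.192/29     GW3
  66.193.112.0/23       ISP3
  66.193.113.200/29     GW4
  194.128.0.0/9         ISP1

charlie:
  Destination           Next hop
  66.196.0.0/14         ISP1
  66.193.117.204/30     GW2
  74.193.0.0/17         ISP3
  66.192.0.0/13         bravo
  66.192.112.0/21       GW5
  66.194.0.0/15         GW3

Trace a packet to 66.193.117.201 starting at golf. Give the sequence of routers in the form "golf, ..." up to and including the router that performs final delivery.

At golf: longest match for 66.193.117.201 is 66.128.0.0/9 -> charlie
At charlie: longest match for 66.193.117.201 is 66.192.0.0/13 -> bravo
At bravo: longest match for 66.193.117.201 is 66.0.0.0/7 -> LAN

golf, charlie, bravo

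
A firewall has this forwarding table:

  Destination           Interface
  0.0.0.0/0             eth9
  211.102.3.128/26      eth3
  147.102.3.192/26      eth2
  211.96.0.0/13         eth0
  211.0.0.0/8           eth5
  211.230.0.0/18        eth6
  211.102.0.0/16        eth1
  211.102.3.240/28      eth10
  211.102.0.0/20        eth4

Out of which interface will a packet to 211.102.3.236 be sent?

eth4

Routes whose prefix contains 211.102.3.236:
  0.0.0.0/0 (default, matches everything) -> eth9
  211.0.0.0/8 (211.0.0.0 - 211.255.255.255) -> eth5
  211.96.0.0/13 (211.96.0.0 - 211.103.255.255) -> eth0
  211.102.0.0/16 (211.102.0.0 - 211.102.255.255) -> eth1
  211.102.0.0/20 (211.102.0.0 - 211.102.15.255) -> eth4
More-specific entries that do NOT match:
  211.102.3.240/28 (211.102.3.240 - 211.102.3.255) does not contain 211.102.3.236
  211.102.3.128/26 (211.102.3.128 - 211.102.3.191) does not contain 211.102.3.236
  147.102.3.192/26 (147.102.3.192 - 147.102.3.255) does not contain 211.102.3.236
Longest matching prefix is /20 -> interface eth4.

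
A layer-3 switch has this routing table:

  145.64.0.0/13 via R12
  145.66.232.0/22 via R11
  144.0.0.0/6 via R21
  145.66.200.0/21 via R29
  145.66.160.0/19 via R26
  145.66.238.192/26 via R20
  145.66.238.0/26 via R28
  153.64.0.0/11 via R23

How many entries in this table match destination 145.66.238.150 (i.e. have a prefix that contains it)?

Prefixes containing 145.66.238.150:
  144.0.0.0/6 (144.0.0.0 - 147.255.255.255)
  145.64.0.0/13 (145.64.0.0 - 145.71.255.255)
Total matching entries: 2.

2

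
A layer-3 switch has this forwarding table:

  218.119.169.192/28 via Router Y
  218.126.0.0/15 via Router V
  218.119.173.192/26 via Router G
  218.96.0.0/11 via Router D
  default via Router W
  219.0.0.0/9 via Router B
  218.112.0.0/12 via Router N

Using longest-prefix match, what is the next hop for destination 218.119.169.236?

Routes whose prefix contains 218.119.169.236:
  0.0.0.0/0 (default, matches everything) -> Router W
  218.96.0.0/11 (218.96.0.0 - 218.127.255.255) -> Router D
  218.112.0.0/12 (218.112.0.0 - 218.127.255.255) -> Router N
More-specific entries that do NOT match:
  218.119.169.192/28 (218.119.169.192 - 218.119.169.207) does not contain 218.119.169.236
  218.119.173.192/26 (218.119.173.192 - 218.119.173.255) does not contain 218.119.169.236
  218.126.0.0/15 (218.126.0.0 - 218.127.255.255) does not contain 218.119.169.236
Longest matching prefix is /12 -> next hop Router N.

Router N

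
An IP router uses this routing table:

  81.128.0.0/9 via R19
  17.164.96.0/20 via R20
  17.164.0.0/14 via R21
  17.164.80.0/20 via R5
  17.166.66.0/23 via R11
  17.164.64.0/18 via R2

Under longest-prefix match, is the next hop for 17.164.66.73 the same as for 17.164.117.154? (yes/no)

17.164.66.73: longest match 17.164.64.0/18 -> R2
17.164.117.154: longest match 17.164.64.0/18 -> R2

yes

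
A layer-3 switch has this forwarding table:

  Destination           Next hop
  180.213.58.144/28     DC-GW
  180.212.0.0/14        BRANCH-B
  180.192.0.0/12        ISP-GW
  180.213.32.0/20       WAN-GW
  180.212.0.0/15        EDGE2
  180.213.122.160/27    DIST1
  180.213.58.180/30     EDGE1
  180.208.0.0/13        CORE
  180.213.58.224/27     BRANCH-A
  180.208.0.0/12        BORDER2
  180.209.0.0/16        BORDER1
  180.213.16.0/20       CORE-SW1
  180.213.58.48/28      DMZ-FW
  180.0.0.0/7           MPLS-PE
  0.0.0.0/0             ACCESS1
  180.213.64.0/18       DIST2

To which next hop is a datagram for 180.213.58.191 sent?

Routes whose prefix contains 180.213.58.191:
  0.0.0.0/0 (default, matches everything) -> ACCESS1
  180.0.0.0/7 (180.0.0.0 - 181.255.255.255) -> MPLS-PE
  180.208.0.0/12 (180.208.0.0 - 180.223.255.255) -> BORDER2
  180.208.0.0/13 (180.208.0.0 - 180.215.255.255) -> CORE
  180.212.0.0/14 (180.212.0.0 - 180.215.255.255) -> BRANCH-B
  180.212.0.0/15 (180.212.0.0 - 180.213.255.255) -> EDGE2
More-specific entries that do NOT match:
  180.213.58.180/30 (180.213.58.180 - 180.213.58.183) does not contain 180.213.58.191
  180.213.58.144/28 (180.213.58.144 - 180.213.58.159) does not contain 180.213.58.191
  180.213.58.48/28 (180.213.58.48 - 180.213.58.63) does not contain 180.213.58.191
  180.213.122.160/27 (180.213.122.160 - 180.213.122.191) does not contain 180.213.58.191
  180.213.58.224/27 (180.213.58.224 - 180.213.58.255) does not contain 180.213.58.191
  180.213.32.0/20 (180.213.32.0 - 180.213.47.255) does not contain 180.213.58.191
  180.213.16.0/20 (180.213.16.0 - 180.213.31.255) does not contain 180.213.58.191
  180.213.64.0/18 (180.213.64.0 - 180.213.127.255) does not contain 180.213.58.191
  180.209.0.0/16 (180.209.0.0 - 180.209.255.255) does not contain 180.213.58.191
Longest matching prefix is /15 -> next hop EDGE2.

EDGE2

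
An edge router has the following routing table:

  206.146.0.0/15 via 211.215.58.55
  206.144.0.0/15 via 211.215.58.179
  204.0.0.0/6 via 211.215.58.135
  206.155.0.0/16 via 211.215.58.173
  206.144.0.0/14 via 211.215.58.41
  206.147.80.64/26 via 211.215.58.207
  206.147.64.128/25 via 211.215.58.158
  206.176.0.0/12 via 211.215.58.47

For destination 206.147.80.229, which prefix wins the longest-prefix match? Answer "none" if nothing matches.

206.146.0.0/15

Entries matching 206.147.80.229:
  204.0.0.0/6 (204.0.0.0 - 207.255.255.255)
  206.144.0.0/14 (206.144.0.0 - 206.147.255.255)
  206.146.0.0/15 (206.146.0.0 - 206.147.255.255)
Most specific is 206.146.0.0/15.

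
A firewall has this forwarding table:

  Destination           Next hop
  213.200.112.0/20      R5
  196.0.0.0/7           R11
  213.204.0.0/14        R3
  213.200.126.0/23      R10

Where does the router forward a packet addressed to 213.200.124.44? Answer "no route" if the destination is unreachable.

R5

Routes whose prefix contains 213.200.124.44:
  213.200.112.0/20 (213.200.112.0 - 213.200.127.255) -> R5
More-specific entries that do NOT match:
  213.200.126.0/23 (213.200.126.0 - 213.200.127.255) does not contain 213.200.124.44
Longest matching prefix is /20 -> next hop R5.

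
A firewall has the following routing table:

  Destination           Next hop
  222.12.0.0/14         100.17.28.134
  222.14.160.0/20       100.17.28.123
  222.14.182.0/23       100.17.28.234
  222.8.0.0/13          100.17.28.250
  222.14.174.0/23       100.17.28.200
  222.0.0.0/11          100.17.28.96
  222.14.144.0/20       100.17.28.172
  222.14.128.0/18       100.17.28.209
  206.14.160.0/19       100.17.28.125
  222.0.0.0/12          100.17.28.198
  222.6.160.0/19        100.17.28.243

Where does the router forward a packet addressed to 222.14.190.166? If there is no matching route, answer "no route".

100.17.28.209

Routes whose prefix contains 222.14.190.166:
  222.0.0.0/11 (222.0.0.0 - 222.31.255.255) -> 100.17.28.96
  222.0.0.0/12 (222.0.0.0 - 222.15.255.255) -> 100.17.28.198
  222.8.0.0/13 (222.8.0.0 - 222.15.255.255) -> 100.17.28.250
  222.12.0.0/14 (222.12.0.0 - 222.15.255.255) -> 100.17.28.134
  222.14.128.0/18 (222.14.128.0 - 222.14.191.255) -> 100.17.28.209
More-specific entries that do NOT match:
  222.14.182.0/23 (222.14.182.0 - 222.14.183.255) does not contain 222.14.190.166
  222.14.174.0/23 (222.14.174.0 - 222.14.175.255) does not contain 222.14.190.166
  222.14.160.0/20 (222.14.160.0 - 222.14.175.255) does not contain 222.14.190.166
  222.14.144.0/20 (222.14.144.0 - 222.14.159.255) does not contain 222.14.190.166
  206.14.160.0/19 (206.14.160.0 - 206.14.191.255) does not contain 222.14.190.166
  222.6.160.0/19 (222.6.160.0 - 222.6.191.255) does not contain 222.14.190.166
Longest matching prefix is /18 -> next hop 100.17.28.209.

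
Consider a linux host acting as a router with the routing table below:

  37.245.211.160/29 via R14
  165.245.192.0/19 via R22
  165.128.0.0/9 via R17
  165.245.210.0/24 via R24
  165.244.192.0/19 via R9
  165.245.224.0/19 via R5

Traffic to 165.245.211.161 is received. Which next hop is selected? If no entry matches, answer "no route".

R22

Routes whose prefix contains 165.245.211.161:
  165.128.0.0/9 (165.128.0.0 - 165.255.255.255) -> R17
  165.245.192.0/19 (165.245.192.0 - 165.245.223.255) -> R22
More-specific entries that do NOT match:
  37.245.211.160/29 (37.245.211.160 - 37.245.211.167) does not contain 165.245.211.161
  165.245.210.0/24 (165.245.210.0 - 165.245.210.255) does not contain 165.245.211.161
Longest matching prefix is /19 -> next hop R22.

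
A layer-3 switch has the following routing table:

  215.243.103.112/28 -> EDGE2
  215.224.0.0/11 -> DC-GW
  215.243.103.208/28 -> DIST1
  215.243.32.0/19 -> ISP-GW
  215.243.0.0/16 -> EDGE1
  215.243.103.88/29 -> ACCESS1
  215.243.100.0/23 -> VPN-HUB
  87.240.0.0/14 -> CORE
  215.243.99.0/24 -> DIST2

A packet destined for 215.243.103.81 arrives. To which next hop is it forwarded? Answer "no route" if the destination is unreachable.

EDGE1

Routes whose prefix contains 215.243.103.81:
  215.224.0.0/11 (215.224.0.0 - 215.255.255.255) -> DC-GW
  215.243.0.0/16 (215.243.0.0 - 215.243.255.255) -> EDGE1
More-specific entries that do NOT match:
  215.243.103.88/29 (215.243.103.88 - 215.243.103.95) does not contain 215.243.103.81
  215.243.103.112/28 (215.243.103.112 - 215.243.103.127) does not contain 215.243.103.81
  215.243.103.208/28 (215.243.103.208 - 215.243.103.223) does not contain 215.243.103.81
  215.243.99.0/24 (215.243.99.0 - 215.243.99.255) does not contain 215.243.103.81
  215.243.100.0/23 (215.243.100.0 - 215.243.101.255) does not contain 215.243.103.81
  215.243.32.0/19 (215.243.32.0 - 215.243.63.255) does not contain 215.243.103.81
Longest matching prefix is /16 -> next hop EDGE1.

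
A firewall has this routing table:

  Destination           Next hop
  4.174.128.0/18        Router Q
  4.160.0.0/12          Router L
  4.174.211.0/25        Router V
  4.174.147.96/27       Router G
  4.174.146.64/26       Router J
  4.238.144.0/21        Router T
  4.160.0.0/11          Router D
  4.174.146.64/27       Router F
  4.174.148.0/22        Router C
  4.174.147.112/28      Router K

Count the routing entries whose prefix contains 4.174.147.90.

3

Prefixes containing 4.174.147.90:
  4.160.0.0/11 (4.160.0.0 - 4.191.255.255)
  4.160.0.0/12 (4.160.0.0 - 4.175.255.255)
  4.174.128.0/18 (4.174.128.0 - 4.174.191.255)
Total matching entries: 3.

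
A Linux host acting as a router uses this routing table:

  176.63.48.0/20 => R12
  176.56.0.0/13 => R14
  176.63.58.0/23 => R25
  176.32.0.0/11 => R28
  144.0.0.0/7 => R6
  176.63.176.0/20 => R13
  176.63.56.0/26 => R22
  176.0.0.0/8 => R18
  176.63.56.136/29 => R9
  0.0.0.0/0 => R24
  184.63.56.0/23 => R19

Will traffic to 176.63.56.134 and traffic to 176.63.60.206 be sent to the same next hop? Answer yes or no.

yes

176.63.56.134: longest match 176.63.48.0/20 -> R12
176.63.60.206: longest match 176.63.48.0/20 -> R12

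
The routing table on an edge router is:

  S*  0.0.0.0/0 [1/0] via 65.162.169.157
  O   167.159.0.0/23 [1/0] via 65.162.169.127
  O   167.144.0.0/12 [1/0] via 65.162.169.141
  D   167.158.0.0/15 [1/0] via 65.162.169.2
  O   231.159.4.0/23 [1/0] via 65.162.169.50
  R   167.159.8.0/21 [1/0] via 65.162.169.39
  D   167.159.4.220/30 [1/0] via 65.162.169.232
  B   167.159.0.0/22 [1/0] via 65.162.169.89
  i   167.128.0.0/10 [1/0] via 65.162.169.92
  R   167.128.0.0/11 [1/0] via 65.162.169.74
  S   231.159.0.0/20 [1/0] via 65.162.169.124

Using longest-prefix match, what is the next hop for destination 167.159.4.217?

65.162.169.2

Routes whose prefix contains 167.159.4.217:
  0.0.0.0/0 (default, matches everything) -> 65.162.169.157
  167.128.0.0/10 (167.128.0.0 - 167.191.255.255) -> 65.162.169.92
  167.128.0.0/11 (167.128.0.0 - 167.159.255.255) -> 65.162.169.74
  167.144.0.0/12 (167.144.0.0 - 167.159.255.255) -> 65.162.169.141
  167.158.0.0/15 (167.158.0.0 - 167.159.255.255) -> 65.162.169.2
More-specific entries that do NOT match:
  167.159.4.220/30 (167.159.4.220 - 167.159.4.223) does not contain 167.159.4.217
  167.159.0.0/23 (167.159.0.0 - 167.159.1.255) does not contain 167.159.4.217
  231.159.4.0/23 (231.159.4.0 - 231.159.5.255) does not contain 167.159.4.217
  167.159.0.0/22 (167.159.0.0 - 167.159.3.255) does not contain 167.159.4.217
  167.159.8.0/21 (167.159.8.0 - 167.159.15.255) does not contain 167.159.4.217
  231.159.0.0/20 (231.159.0.0 - 231.159.15.255) does not contain 167.159.4.217
Longest matching prefix is /15 -> next hop 65.162.169.2.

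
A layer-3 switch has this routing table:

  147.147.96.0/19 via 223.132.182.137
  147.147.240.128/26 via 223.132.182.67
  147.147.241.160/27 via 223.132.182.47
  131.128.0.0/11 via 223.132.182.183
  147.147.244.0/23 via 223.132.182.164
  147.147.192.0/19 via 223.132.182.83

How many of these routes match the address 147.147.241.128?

No listed prefix contains 147.147.241.128.
Total matching entries: 0.

0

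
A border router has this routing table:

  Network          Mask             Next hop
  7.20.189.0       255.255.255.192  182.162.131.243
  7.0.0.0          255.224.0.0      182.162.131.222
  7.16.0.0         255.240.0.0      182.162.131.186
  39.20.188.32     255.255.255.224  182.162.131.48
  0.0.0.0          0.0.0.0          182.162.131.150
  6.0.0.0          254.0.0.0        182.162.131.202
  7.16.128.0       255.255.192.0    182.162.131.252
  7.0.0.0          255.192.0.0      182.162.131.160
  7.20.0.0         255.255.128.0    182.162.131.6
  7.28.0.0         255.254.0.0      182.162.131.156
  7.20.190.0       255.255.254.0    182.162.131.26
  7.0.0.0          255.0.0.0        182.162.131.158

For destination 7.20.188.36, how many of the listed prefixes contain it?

Prefixes containing 7.20.188.36:
  0.0.0.0/0 (default, matches everything)
  6.0.0.0/7 (6.0.0.0 - 7.255.255.255)
  7.0.0.0/8 (7.0.0.0 - 7.255.255.255)
  7.0.0.0/10 (7.0.0.0 - 7.63.255.255)
  7.0.0.0/11 (7.0.0.0 - 7.31.255.255)
  7.16.0.0/12 (7.16.0.0 - 7.31.255.255)
Total matching entries: 6.

6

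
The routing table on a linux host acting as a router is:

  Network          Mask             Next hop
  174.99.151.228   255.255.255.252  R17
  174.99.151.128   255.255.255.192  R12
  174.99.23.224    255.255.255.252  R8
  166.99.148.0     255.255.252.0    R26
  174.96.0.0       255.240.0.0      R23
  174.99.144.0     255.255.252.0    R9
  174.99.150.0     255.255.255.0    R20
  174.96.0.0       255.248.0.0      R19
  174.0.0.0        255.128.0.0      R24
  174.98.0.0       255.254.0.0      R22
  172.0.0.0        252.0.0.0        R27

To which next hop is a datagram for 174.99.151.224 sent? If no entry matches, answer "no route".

Routes whose prefix contains 174.99.151.224:
  172.0.0.0/6 (172.0.0.0 - 175.255.255.255) -> R27
  174.0.0.0/9 (174.0.0.0 - 174.127.255.255) -> R24
  174.96.0.0/12 (174.96.0.0 - 174.111.255.255) -> R23
  174.96.0.0/13 (174.96.0.0 - 174.103.255.255) -> R19
  174.98.0.0/15 (174.98.0.0 - 174.99.255.255) -> R22
More-specific entries that do NOT match:
  174.99.151.228/30 (174.99.151.228 - 174.99.151.231) does not contain 174.99.151.224
  174.99.23.224/30 (174.99.23.224 - 174.99.23.227) does not contain 174.99.151.224
  174.99.151.128/26 (174.99.151.128 - 174.99.151.191) does not contain 174.99.151.224
  174.99.150.0/24 (174.99.150.0 - 174.99.150.255) does not contain 174.99.151.224
  166.99.148.0/22 (166.99.148.0 - 166.99.151.255) does not contain 174.99.151.224
  174.99.144.0/22 (174.99.144.0 - 174.99.147.255) does not contain 174.99.151.224
Longest matching prefix is /15 -> next hop R22.

R22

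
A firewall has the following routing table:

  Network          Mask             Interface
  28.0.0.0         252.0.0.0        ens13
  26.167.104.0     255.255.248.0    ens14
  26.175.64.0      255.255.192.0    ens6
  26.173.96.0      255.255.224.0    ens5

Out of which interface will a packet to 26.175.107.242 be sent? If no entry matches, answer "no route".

ens6

Routes whose prefix contains 26.175.107.242:
  26.175.64.0/18 (26.175.64.0 - 26.175.127.255) -> ens6
More-specific entries that do NOT match:
  26.167.104.0/21 (26.167.104.0 - 26.167.111.255) does not contain 26.175.107.242
  26.173.96.0/19 (26.173.96.0 - 26.173.127.255) does not contain 26.175.107.242
Longest matching prefix is /18 -> interface ens6.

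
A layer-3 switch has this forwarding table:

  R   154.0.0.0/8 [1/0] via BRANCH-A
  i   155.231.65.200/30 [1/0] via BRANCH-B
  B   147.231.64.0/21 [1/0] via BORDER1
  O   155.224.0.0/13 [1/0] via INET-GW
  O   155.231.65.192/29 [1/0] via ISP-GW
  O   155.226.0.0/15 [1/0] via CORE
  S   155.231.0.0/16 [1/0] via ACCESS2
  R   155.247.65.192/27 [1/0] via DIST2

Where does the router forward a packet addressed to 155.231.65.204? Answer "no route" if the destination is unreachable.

Routes whose prefix contains 155.231.65.204:
  155.224.0.0/13 (155.224.0.0 - 155.231.255.255) -> INET-GW
  155.231.0.0/16 (155.231.0.0 - 155.231.255.255) -> ACCESS2
More-specific entries that do NOT match:
  155.231.65.200/30 (155.231.65.200 - 155.231.65.203) does not contain 155.231.65.204
  155.231.65.192/29 (155.231.65.192 - 155.231.65.199) does not contain 155.231.65.204
  155.247.65.192/27 (155.247.65.192 - 155.247.65.223) does not contain 155.231.65.204
  147.231.64.0/21 (147.231.64.0 - 147.231.71.255) does not contain 155.231.65.204
Longest matching prefix is /16 -> next hop ACCESS2.

ACCESS2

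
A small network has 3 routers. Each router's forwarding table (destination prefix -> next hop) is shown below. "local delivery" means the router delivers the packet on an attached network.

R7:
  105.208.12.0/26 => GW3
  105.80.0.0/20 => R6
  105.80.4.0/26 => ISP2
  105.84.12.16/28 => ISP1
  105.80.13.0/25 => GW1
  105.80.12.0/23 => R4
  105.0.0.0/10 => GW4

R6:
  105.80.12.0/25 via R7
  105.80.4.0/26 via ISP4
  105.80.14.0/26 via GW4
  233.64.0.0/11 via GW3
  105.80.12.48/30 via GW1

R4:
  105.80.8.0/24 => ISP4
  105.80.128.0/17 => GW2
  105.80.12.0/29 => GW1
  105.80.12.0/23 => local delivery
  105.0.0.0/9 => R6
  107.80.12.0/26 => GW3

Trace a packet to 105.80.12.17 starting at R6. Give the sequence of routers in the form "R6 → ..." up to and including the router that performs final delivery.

R6 → R7 → R4

At R6: longest match for 105.80.12.17 is 105.80.12.0/25 -> R7
At R7: longest match for 105.80.12.17 is 105.80.12.0/23 -> R4
At R4: longest match for 105.80.12.17 is 105.80.12.0/23 -> local delivery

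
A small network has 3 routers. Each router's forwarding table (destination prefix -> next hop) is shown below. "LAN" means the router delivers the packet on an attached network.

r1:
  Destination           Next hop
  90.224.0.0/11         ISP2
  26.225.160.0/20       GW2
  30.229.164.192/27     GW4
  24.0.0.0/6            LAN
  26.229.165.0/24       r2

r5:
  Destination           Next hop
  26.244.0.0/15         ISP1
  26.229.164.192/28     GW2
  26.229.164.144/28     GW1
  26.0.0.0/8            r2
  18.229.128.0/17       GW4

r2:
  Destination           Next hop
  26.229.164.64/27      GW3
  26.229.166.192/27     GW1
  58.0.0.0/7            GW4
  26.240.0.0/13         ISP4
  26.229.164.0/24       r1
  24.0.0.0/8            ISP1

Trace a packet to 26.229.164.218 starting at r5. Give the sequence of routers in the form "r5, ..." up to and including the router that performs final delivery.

At r5: longest match for 26.229.164.218 is 26.0.0.0/8 -> r2
At r2: longest match for 26.229.164.218 is 26.229.164.0/24 -> r1
At r1: longest match for 26.229.164.218 is 24.0.0.0/6 -> LAN

r5, r2, r1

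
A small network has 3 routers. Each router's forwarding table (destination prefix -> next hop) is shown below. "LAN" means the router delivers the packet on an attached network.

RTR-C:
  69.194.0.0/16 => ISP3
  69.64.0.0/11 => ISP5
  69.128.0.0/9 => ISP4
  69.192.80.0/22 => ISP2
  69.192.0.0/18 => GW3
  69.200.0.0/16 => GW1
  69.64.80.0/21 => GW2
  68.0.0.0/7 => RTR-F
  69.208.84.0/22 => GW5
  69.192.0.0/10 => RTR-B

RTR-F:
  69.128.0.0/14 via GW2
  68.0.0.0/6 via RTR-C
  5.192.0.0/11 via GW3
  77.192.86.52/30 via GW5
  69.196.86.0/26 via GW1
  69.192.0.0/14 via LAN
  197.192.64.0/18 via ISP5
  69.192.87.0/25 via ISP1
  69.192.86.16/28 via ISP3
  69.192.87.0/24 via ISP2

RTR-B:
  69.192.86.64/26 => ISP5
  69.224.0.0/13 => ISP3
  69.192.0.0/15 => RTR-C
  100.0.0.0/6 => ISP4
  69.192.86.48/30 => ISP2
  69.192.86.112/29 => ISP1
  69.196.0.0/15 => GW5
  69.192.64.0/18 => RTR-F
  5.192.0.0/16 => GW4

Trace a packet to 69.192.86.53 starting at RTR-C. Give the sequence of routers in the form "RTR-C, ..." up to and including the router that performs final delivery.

At RTR-C: longest match for 69.192.86.53 is 69.192.0.0/10 -> RTR-B
At RTR-B: longest match for 69.192.86.53 is 69.192.64.0/18 -> RTR-F
At RTR-F: longest match for 69.192.86.53 is 69.192.0.0/14 -> LAN

RTR-C, RTR-B, RTR-F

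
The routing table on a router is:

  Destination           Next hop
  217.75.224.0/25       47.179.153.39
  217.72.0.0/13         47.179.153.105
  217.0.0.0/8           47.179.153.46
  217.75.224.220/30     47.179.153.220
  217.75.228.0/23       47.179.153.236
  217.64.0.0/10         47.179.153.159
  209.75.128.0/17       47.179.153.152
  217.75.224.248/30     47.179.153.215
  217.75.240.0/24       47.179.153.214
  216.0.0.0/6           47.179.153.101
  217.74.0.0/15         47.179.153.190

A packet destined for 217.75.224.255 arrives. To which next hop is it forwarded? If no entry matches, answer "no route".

47.179.153.190

Routes whose prefix contains 217.75.224.255:
  216.0.0.0/6 (216.0.0.0 - 219.255.255.255) -> 47.179.153.101
  217.0.0.0/8 (217.0.0.0 - 217.255.255.255) -> 47.179.153.46
  217.64.0.0/10 (217.64.0.0 - 217.127.255.255) -> 47.179.153.159
  217.72.0.0/13 (217.72.0.0 - 217.79.255.255) -> 47.179.153.105
  217.74.0.0/15 (217.74.0.0 - 217.75.255.255) -> 47.179.153.190
More-specific entries that do NOT match:
  217.75.224.220/30 (217.75.224.220 - 217.75.224.223) does not contain 217.75.224.255
  217.75.224.248/30 (217.75.224.248 - 217.75.224.251) does not contain 217.75.224.255
  217.75.224.0/25 (217.75.224.0 - 217.75.224.127) does not contain 217.75.224.255
  217.75.240.0/24 (217.75.240.0 - 217.75.240.255) does not contain 217.75.224.255
  217.75.228.0/23 (217.75.228.0 - 217.75.229.255) does not contain 217.75.224.255
  209.75.128.0/17 (209.75.128.0 - 209.75.255.255) does not contain 217.75.224.255
Longest matching prefix is /15 -> next hop 47.179.153.190.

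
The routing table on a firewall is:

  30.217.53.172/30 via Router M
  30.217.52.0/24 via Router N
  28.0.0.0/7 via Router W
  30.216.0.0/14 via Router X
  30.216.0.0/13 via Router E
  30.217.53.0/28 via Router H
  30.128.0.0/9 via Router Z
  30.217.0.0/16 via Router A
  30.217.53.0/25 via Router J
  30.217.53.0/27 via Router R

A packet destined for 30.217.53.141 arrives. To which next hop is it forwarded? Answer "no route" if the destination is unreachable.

Routes whose prefix contains 30.217.53.141:
  30.128.0.0/9 (30.128.0.0 - 30.255.255.255) -> Router Z
  30.216.0.0/13 (30.216.0.0 - 30.223.255.255) -> Router E
  30.216.0.0/14 (30.216.0.0 - 30.219.255.255) -> Router X
  30.217.0.0/16 (30.217.0.0 - 30.217.255.255) -> Router A
More-specific entries that do NOT match:
  30.217.53.172/30 (30.217.53.172 - 30.217.53.175) does not contain 30.217.53.141
  30.217.53.0/28 (30.217.53.0 - 30.217.53.15) does not contain 30.217.53.141
  30.217.53.0/27 (30.217.53.0 - 30.217.53.31) does not contain 30.217.53.141
  30.217.53.0/25 (30.217.53.0 - 30.217.53.127) does not contain 30.217.53.141
  30.217.52.0/24 (30.217.52.0 - 30.217.52.255) does not contain 30.217.53.141
Longest matching prefix is /16 -> next hop Router A.

Router A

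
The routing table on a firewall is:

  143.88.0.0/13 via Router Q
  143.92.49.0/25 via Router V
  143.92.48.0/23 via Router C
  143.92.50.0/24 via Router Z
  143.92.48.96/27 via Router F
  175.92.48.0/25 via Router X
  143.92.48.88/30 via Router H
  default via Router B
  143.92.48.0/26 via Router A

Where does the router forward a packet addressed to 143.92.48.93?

Router C

Routes whose prefix contains 143.92.48.93:
  0.0.0.0/0 (default, matches everything) -> Router B
  143.88.0.0/13 (143.88.0.0 - 143.95.255.255) -> Router Q
  143.92.48.0/23 (143.92.48.0 - 143.92.49.255) -> Router C
More-specific entries that do NOT match:
  143.92.48.88/30 (143.92.48.88 - 143.92.48.91) does not contain 143.92.48.93
  143.92.48.96/27 (143.92.48.96 - 143.92.48.127) does not contain 143.92.48.93
  143.92.48.0/26 (143.92.48.0 - 143.92.48.63) does not contain 143.92.48.93
  143.92.49.0/25 (143.92.49.0 - 143.92.49.127) does not contain 143.92.48.93
  175.92.48.0/25 (175.92.48.0 - 175.92.48.127) does not contain 143.92.48.93
  143.92.50.0/24 (143.92.50.0 - 143.92.50.255) does not contain 143.92.48.93
Longest matching prefix is /23 -> next hop Router C.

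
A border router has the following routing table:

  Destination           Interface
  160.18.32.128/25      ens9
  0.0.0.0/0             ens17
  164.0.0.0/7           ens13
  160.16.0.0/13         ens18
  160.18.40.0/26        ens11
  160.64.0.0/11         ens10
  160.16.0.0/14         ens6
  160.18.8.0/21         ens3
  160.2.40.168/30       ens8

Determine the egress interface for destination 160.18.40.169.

ens6

Routes whose prefix contains 160.18.40.169:
  0.0.0.0/0 (default, matches everything) -> ens17
  160.16.0.0/13 (160.16.0.0 - 160.23.255.255) -> ens18
  160.16.0.0/14 (160.16.0.0 - 160.19.255.255) -> ens6
More-specific entries that do NOT match:
  160.2.40.168/30 (160.2.40.168 - 160.2.40.171) does not contain 160.18.40.169
  160.18.40.0/26 (160.18.40.0 - 160.18.40.63) does not contain 160.18.40.169
  160.18.32.128/25 (160.18.32.128 - 160.18.32.255) does not contain 160.18.40.169
  160.18.8.0/21 (160.18.8.0 - 160.18.15.255) does not contain 160.18.40.169
Longest matching prefix is /14 -> interface ens6.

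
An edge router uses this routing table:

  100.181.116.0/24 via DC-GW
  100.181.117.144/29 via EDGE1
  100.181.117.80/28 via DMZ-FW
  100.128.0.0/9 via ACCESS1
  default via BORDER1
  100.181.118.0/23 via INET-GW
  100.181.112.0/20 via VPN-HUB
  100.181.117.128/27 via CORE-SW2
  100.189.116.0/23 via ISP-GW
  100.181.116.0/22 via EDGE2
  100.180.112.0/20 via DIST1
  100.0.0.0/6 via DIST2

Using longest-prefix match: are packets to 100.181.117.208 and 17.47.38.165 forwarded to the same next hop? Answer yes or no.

no

100.181.117.208: longest match 100.181.116.0/22 -> EDGE2
17.47.38.165: longest match 0.0.0.0/0 -> BORDER1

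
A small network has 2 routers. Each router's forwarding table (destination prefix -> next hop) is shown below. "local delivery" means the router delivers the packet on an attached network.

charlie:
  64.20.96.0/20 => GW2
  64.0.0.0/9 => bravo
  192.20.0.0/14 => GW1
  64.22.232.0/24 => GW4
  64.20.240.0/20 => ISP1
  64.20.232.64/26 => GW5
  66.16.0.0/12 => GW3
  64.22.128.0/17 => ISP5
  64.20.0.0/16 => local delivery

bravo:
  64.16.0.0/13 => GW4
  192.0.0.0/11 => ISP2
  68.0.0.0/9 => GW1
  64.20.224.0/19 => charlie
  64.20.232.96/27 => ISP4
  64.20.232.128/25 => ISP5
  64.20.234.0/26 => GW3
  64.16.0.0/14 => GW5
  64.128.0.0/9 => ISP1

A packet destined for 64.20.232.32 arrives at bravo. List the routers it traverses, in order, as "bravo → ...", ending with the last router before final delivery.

bravo → charlie

At bravo: longest match for 64.20.232.32 is 64.20.224.0/19 -> charlie
At charlie: longest match for 64.20.232.32 is 64.20.0.0/16 -> local delivery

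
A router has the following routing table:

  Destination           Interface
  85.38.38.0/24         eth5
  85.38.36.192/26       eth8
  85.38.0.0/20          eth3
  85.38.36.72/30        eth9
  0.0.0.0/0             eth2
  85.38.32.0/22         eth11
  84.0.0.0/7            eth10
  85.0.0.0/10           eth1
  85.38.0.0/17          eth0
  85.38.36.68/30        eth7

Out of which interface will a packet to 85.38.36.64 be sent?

eth0

Routes whose prefix contains 85.38.36.64:
  0.0.0.0/0 (default, matches everything) -> eth2
  84.0.0.0/7 (84.0.0.0 - 85.255.255.255) -> eth10
  85.0.0.0/10 (85.0.0.0 - 85.63.255.255) -> eth1
  85.38.0.0/17 (85.38.0.0 - 85.38.127.255) -> eth0
More-specific entries that do NOT match:
  85.38.36.72/30 (85.38.36.72 - 85.38.36.75) does not contain 85.38.36.64
  85.38.36.68/30 (85.38.36.68 - 85.38.36.71) does not contain 85.38.36.64
  85.38.36.192/26 (85.38.36.192 - 85.38.36.255) does not contain 85.38.36.64
  85.38.38.0/24 (85.38.38.0 - 85.38.38.255) does not contain 85.38.36.64
  85.38.32.0/22 (85.38.32.0 - 85.38.35.255) does not contain 85.38.36.64
  85.38.0.0/20 (85.38.0.0 - 85.38.15.255) does not contain 85.38.36.64
Longest matching prefix is /17 -> interface eth0.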